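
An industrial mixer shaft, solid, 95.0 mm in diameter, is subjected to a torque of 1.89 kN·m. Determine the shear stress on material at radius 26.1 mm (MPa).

J = πd⁴/32 = π(0.0950)⁴/32 = 7.996×10^-6 m⁴.
Shear stress varies linearly with radius: τ = T·r/J = 1890 × 0.0261 / 7.996×10^-6 = 6.169×10^6 Pa.

6.17 MPa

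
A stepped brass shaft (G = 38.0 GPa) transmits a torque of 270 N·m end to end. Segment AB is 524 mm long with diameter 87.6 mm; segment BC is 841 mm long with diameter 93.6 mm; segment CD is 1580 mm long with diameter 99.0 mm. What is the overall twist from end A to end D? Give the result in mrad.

2.63 mrad

J_AB = π(0.0876)⁴/32 = 5.78×10^-6 m⁴; J_BC = π(0.0936)⁴/32 = 7.54×10^-6 m⁴; J_CD = π(0.0990)⁴/32 = 9.43×10^-6 m⁴.
θ = (T/G)·Σ L_i/J_i = (270.0/38.0×10⁹)·(0.524/5.78×10^-6 + 0.841/7.54×10^-6 + 1.58/9.43×10^-6) = 2.627×10^-3 rad.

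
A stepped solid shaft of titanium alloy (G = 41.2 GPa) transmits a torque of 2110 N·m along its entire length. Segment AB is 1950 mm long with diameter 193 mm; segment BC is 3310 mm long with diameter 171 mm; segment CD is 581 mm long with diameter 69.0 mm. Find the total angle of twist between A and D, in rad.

0.0161 rad

J_AB = π(0.193)⁴/32 = 1.36×10^-4 m⁴; J_BC = π(0.171)⁴/32 = 8.39×10^-5 m⁴; J_CD = π(0.0690)⁴/32 = 2.23×10^-6 m⁴.
θ = (T/G)·Σ L_i/J_i = (2110/41.2×10⁹)·(1.95/1.36×10^-4 + 3.31/8.39×10^-5 + 0.581/2.23×10^-6) = 0.01612 rad.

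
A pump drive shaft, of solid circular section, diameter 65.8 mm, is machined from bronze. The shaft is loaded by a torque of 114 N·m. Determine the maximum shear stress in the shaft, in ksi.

0.296 ksi

J = πd⁴/32 = π(0.0658)⁴/32 = 1.840×10^-6 m⁴.
τ_max = T·r/J = 114.0 × 0.0329 / 1.840×10^-6 = 2.038×10^6 Pa.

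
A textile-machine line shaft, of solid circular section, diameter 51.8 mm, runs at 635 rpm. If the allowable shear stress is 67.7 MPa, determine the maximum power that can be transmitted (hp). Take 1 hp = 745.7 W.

J = πd⁴/32 = π(0.0518)⁴/32 = 7.068×10^-7 m⁴.
T_max = τ_allow·J/r = 6.77×10^7 × 7.068×10^-7 / 0.0259 = 1848 N·m.
ω = 2π·635/60 = 66.50 rad/s, so P_max = T_max·ω = 1.229×10^5 W.

165 hp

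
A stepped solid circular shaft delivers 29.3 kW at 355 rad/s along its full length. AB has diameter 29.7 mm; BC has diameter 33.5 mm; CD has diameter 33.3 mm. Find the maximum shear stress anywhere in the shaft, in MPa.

ω = 355 rad/s, so T = P/ω = 29.3×10³ / 355.0 = 82.54 N·m.
Under the same torque, τ_max = 16T/(πd³) is largest where d is smallest — segment AB (d = 29.7 mm).
τ_max = 16·82.54/(π·(0.0297)³) = 1.605×10^7 Pa.

16.0 MPa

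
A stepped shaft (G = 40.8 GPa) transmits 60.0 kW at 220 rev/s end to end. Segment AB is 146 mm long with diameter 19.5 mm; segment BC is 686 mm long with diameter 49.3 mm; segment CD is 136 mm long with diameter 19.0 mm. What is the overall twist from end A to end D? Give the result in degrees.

ω = 2π·220 = 1382 rad/s, so T = P/ω = 60.0×10³ / 1382 = 43.41 N·m.
J_AB = π(0.0195)⁴/32 = 1.42×10^-8 m⁴; J_BC = π(0.0493)⁴/32 = 5.80×10^-7 m⁴; J_CD = π(0.0190)⁴/32 = 1.28×10^-8 m⁴.
θ = (T/G)·Σ L_i/J_i = (43.41/40.8×10⁹)·(0.146/1.42×10^-8 + 0.686/5.80×10^-7 + 0.136/1.28×10^-8) = 0.02351 rad.

1.35°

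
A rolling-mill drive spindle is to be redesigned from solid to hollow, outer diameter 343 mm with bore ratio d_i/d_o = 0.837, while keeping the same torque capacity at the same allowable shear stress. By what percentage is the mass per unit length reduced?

53.0 %

Equal τ_max and T ⇒ the solid shaft needs d_s³ = d_o³(1−k⁴), so d_s = 343·(1−0.837⁴)^(1/3) = 273.9 mm.
Area ratio A_h/A_s = d_o²(1−k²)/d_s² = (1−k²)/(1−k⁴)^(2/3) = 0.4696.
Mass saving = 1 − 0.4696 = 53.0 %.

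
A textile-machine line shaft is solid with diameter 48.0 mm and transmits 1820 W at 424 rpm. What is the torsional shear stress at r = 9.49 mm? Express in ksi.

ω = 2π·424/60 = 44.40 rad/s, so T = P/ω = 1820 / 44.40 = 40.99 N·m.
J = πd⁴/32 = π(0.0480)⁴/32 = 5.212×10^-7 m⁴.
Shear stress varies linearly with radius: τ = T·r/J = 40.99 × 0.00949 / 5.212×10^-7 = 7.464×10^5 Pa.

0.108 ksi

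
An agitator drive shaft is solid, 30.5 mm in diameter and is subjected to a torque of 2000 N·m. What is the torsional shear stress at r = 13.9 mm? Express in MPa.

327 MPa

J = πd⁴/32 = π(0.0305)⁴/32 = 8.496×10^-8 m⁴.
Shear stress varies linearly with radius: τ = T·r/J = 2000 × 0.0139 / 8.496×10^-8 = 3.272×10^8 Pa.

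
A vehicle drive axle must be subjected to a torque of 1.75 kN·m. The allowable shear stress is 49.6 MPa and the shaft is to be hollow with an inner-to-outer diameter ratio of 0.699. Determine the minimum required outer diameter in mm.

61.8 mm

For a hollow shaft with d_i/d_o = 0.699: τ_max = 16T/(π d_o³ (1−k⁴)), so d_o = [16T/(π τ_allow (1−k⁴))]^(1/3) = [16·1750/(π·4.96×10^7·0.7613)]^(1/3) = 0.06180 m.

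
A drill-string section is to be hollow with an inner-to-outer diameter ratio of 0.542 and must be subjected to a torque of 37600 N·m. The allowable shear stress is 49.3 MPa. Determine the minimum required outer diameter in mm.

For a hollow shaft with d_i/d_o = 0.542: τ_max = 16T/(π d_o³ (1−k⁴)), so d_o = [16T/(π τ_allow (1−k⁴))]^(1/3) = [16·37600/(π·4.93×10^7·0.9137)]^(1/3) = 0.1620 m.

162 mm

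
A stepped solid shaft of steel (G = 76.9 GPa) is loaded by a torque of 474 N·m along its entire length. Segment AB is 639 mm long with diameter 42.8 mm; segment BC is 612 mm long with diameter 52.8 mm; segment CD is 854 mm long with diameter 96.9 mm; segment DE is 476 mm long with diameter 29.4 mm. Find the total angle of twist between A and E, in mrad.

J_AB = π(0.0428)⁴/32 = 3.29×10^-7 m⁴; J_BC = π(0.0528)⁴/32 = 7.63×10^-7 m⁴; J_CD = π(0.0969)⁴/32 = 8.66×10^-6 m⁴; J_DE = π(0.0294)⁴/32 = 7.33×10^-8 m⁴.
θ = (T/G)·Σ L_i/J_i = (474.0/76.9×10⁹)·(0.639/3.29×10^-7 + 0.612/7.63×10^-7 + 0.854/8.66×10^-6 + 0.476/7.33×10^-8) = 0.05751 rad.

57.5 mrad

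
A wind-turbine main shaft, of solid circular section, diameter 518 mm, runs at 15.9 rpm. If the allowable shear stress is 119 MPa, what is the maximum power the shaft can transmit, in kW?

5410 kW

J = πd⁴/32 = π(0.518)⁴/32 = 7.068×10^-3 m⁴.
T_max = τ_allow·J/r = 1.19×10^8 × 7.068×10^-3 / 0.259 = 3.248e6 N·m.
ω = 2π·15.9/60 = 1.665 rad/s, so P_max = T_max·ω = 5.407×10^6 W.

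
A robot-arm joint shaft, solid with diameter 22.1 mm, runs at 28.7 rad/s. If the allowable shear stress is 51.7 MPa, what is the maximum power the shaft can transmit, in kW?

J = πd⁴/32 = π(0.0221)⁴/32 = 2.342×10^-8 m⁴.
T_max = τ_allow·J/r = 5.17×10^7 × 2.342×10^-8 / 0.0111 = 109.6 N·m.
ω = 28.7 rad/s, so P_max = T_max·ω = 3145 W.

3.14 kW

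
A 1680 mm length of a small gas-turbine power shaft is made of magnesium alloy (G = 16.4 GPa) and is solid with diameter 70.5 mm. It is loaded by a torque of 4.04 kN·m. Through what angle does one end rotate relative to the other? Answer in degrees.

J = πd⁴/32 = π(0.0705)⁴/32 = 2.425×10^-6 m⁴.
θ = T·L/(G·J) = 4040 × 1.68 / (16.4×10⁹ × 2.425×10^-6) = 0.1706 rad.

9.78°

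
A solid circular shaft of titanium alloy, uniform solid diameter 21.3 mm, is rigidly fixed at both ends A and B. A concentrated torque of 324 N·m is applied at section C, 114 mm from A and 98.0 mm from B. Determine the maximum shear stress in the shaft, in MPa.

With uniform GJ and both ends fixed, compatibility θ_AC = θ_CB gives T_A·a = T_B·b, together with T_A + T_B = T₀.
T_A = T₀·b/(a+b) = 324.0·98.0/212.0 = 149.8 N·m; T_B = 174.2 N·m.
τ in each portion: τ_AC = 7.89×10^7 Pa, τ_CB = 9.18×10^7 Pa; maximum is in CB.
τ_max = T_CB·r/J = 174.2·0.0106/2.02×10^-8 = 9.182×10^7 Pa.

91.8 MPa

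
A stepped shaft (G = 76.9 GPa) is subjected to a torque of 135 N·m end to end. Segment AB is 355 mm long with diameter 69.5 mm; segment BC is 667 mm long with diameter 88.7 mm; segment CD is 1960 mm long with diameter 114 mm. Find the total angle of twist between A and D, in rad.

J_AB = π(0.0695)⁴/32 = 2.29×10^-6 m⁴; J_BC = π(0.0887)⁴/32 = 6.08×10^-6 m⁴; J_CD = π(0.114)⁴/32 = 1.66×10^-5 m⁴.
θ = (T/G)·Σ L_i/J_i = (135.0/76.9×10⁹)·(0.355/2.29×10^-6 + 0.667/6.08×10^-6 + 1.96/1.66×10^-5) = 6.723×10^-4 rad.

6.72e-4 rad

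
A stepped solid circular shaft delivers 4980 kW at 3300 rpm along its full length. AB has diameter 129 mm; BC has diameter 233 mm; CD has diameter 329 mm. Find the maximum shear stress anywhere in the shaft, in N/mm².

34.2 N/mm²

ω = 2π·3300/60 = 345.6 rad/s, so T = P/ω = 4980×10³ / 345.6 = 14410 N·m.
Under the same torque, τ_max = 16T/(πd³) is largest where d is smallest — segment AB (d = 129 mm).
τ_max = 16·14410/(π·(0.129)³) = 3.419×10^7 Pa.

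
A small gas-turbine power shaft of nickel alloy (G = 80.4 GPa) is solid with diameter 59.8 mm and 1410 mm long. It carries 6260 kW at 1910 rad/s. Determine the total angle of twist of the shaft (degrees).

2.62°

ω = 1910 rad/s, so T = P/ω = 6260×10³ / 1910 = 3277 N·m.
J = πd⁴/32 = π(0.0598)⁴/32 = 1.255×10^-6 m⁴.
θ = T·L/(G·J) = 3277 × 1.41 / (80.4×10⁹ × 1.255×10^-6) = 0.04578 rad.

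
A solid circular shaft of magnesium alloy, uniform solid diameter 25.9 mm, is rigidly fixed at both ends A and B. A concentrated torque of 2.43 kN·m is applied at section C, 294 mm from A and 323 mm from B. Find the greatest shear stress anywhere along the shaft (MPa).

With uniform GJ and both ends fixed, compatibility θ_AC = θ_CB gives T_A·a = T_B·b, together with T_A + T_B = T₀.
T_A = T₀·b/(a+b) = 2430·323/617.0 = 1272 N·m; T_B = 1158 N·m.
τ in each portion: τ_AC = 3.73×10^8 Pa, τ_CB = 3.39×10^8 Pa; maximum is in AC.
τ_max = T_AC·r/J = 1272·0.0129/4.42×10^-8 = 3.729×10^8 Pa.

373 MPa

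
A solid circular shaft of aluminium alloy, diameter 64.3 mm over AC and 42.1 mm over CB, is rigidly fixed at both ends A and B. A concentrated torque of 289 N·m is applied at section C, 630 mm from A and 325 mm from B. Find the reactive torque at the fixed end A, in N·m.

213 N·m

Compatibility: T_A·a/J_AC = T_B·b/J_CB with T_A + T_B = T₀.
J_AC = 1.68×10^-6 m⁴, J_CB = 3.08×10^-7 m⁴, so T_A = T₀·(J_AC/a)/((J_AC/a)+(J_CB/b)) = 213.1 N·m, T_B = 75.91 N·m.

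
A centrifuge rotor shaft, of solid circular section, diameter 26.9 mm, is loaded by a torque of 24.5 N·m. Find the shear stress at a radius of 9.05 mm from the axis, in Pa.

4.31e6 Pa

J = πd⁴/32 = π(0.0269)⁴/32 = 5.141×10^-8 m⁴.
Shear stress varies linearly with radius: τ = T·r/J = 24.50 × 0.00905 / 5.141×10^-8 = 4.313×10^6 Pa.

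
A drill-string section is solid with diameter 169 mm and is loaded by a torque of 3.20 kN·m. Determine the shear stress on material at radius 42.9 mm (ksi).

0.249 ksi

J = πd⁴/32 = π(0.169)⁴/32 = 8.008×10^-5 m⁴.
Shear stress varies linearly with radius: τ = T·r/J = 3200 × 0.0429 / 8.008×10^-5 = 1.714×10^6 Pa.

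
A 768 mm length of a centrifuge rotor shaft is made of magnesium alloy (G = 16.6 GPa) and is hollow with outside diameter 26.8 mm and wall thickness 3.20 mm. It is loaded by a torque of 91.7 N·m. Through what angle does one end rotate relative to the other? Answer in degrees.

7.23°

J = π(d_o⁴ − d_i⁴)/32 = π(0.0268⁴ − 0.0204⁴)/32 = 3.364×10^-8 m⁴.
θ = T·L/(G·J) = 91.70 × 0.768 / (16.6×10⁹ × 3.364×10^-8) = 0.1261 rad.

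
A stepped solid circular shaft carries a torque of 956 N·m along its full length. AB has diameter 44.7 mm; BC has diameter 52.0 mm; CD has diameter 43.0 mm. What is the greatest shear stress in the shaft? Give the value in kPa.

Under the same torque, τ_max = 16T/(πd³) is largest where d is smallest — segment CD (d = 43.0 mm).
τ_max = 16·956.0/(π·(0.0430)³) = 6.124×10^7 Pa.

61200 kPa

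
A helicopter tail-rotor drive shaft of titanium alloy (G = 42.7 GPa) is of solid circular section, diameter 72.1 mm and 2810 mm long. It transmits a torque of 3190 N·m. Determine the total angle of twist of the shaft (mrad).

J = πd⁴/32 = π(0.0721)⁴/32 = 2.653×10^-6 m⁴.
θ = T·L/(G·J) = 3190 × 2.81 / (42.7×10⁹ × 2.653×10^-6) = 0.07913 rad.

79.1 mrad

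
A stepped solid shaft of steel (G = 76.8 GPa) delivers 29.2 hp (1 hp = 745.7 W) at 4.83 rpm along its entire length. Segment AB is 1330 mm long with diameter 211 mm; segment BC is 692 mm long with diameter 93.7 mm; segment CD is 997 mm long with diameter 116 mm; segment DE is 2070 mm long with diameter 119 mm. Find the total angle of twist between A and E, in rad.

ω = 2π·4.83/60 = 0.5058 rad/s, so T = P/ω = 29.2×745.7 / 0.5058 = 43050 N·m.
J_AB = π(0.211)⁴/32 = 1.95×10^-4 m⁴; J_BC = π(0.0937)⁴/32 = 7.57×10^-6 m⁴; J_CD = π(0.116)⁴/32 = 1.78×10^-5 m⁴; J_DE = π(0.119)⁴/32 = 1.97×10^-5 m⁴.
θ = (T/G)·Σ L_i/J_i = (43050/76.8×10⁹)·(1.33/1.95×10^-4 + 0.692/7.57×10^-6 + 0.997/1.78×10^-5 + 2.07/1.97×10^-5) = 0.1455 rad.

0.145 rad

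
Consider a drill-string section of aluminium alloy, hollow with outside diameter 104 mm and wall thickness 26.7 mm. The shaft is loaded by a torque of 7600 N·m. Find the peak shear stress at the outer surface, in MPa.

36.5 MPa

J = π(d_o⁴ − d_i⁴)/32 = π(0.104⁴ − 0.0506⁴)/32 = 1.084×10^-5 m⁴.
τ_max = T·r/J = 7600 × 0.0520 / 1.084×10^-5 = 3.645×10^7 Pa.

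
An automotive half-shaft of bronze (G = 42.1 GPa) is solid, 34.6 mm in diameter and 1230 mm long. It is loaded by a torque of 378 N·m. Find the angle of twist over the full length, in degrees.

4.50°

J = πd⁴/32 = π(0.0346)⁴/32 = 1.407×10^-7 m⁴.
θ = T·L/(G·J) = 378.0 × 1.23 / (42.1×10⁹ × 1.407×10^-7) = 0.07849 rad.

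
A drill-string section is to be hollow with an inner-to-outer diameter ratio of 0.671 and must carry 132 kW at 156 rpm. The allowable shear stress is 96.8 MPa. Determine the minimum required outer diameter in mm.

81.1 mm

ω = 2π·156/60 = 16.34 rad/s, so T = P/ω = 132×10³ / 16.34 = 8080 N·m.
For a hollow shaft with d_i/d_o = 0.671: τ_max = 16T/(π d_o³ (1−k⁴)), so d_o = [16T/(π τ_allow (1−k⁴))]^(1/3) = [16·8080/(π·9.68×10^7·0.7973)]^(1/3) = 0.08109 m.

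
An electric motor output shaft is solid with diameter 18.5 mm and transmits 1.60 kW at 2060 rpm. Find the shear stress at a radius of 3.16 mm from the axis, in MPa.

ω = 2π·2060/60 = 215.7 rad/s, so T = P/ω = 1.60×10³ / 215.7 = 7.417 N·m.
J = πd⁴/32 = π(0.0185)⁴/32 = 1.150×10^-8 m⁴.
Shear stress varies linearly with radius: τ = T·r/J = 7.417 × 0.00316 / 1.150×10^-8 = 2.038×10^6 Pa.

2.04 MPa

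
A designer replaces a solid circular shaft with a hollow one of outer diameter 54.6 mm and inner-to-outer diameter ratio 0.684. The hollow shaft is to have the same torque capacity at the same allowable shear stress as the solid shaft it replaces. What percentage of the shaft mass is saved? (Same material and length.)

Equal τ_max and T ⇒ the solid shaft needs d_s³ = d_o³(1−k⁴), so d_s = 54.6·(1−0.684⁴)^(1/3) = 50.28 mm.
Area ratio A_h/A_s = d_o²(1−k²)/d_s² = (1−k²)/(1−k⁴)^(2/3) = 0.6274.
Mass saving = 1 − 0.6274 = 37.3 %.

37.3 %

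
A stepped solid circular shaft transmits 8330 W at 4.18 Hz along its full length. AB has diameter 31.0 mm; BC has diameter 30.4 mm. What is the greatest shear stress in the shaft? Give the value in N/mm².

57.5 N/mm²

ω = 2π·4.18 = 26.26 rad/s, so T = P/ω = 8330 / 26.26 = 317.2 N·m.
Under the same torque, τ_max = 16T/(πd³) is largest where d is smallest — segment BC (d = 30.4 mm).
τ_max = 16·317.2/(π·(0.0304)³) = 5.750×10^7 Pa.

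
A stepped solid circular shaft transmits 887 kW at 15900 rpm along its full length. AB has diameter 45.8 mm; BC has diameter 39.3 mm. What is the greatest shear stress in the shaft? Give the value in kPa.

ω = 2π·15900/60 = 1665 rad/s, so T = P/ω = 887×10³ / 1665 = 532.7 N·m.
Under the same torque, τ_max = 16T/(πd³) is largest where d is smallest — segment BC (d = 39.3 mm).
τ_max = 16·532.7/(π·(0.0393)³) = 4.470×10^7 Pa.

44700 kPa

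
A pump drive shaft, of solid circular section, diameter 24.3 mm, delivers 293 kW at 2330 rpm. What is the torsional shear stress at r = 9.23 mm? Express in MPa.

324 MPa

ω = 2π·2330/60 = 244.0 rad/s, so T = P/ω = 293×10³ / 244.0 = 1201 N·m.
J = πd⁴/32 = π(0.0243)⁴/32 = 3.423×10^-8 m⁴.
Shear stress varies linearly with radius: τ = T·r/J = 1201 × 0.00923 / 3.423×10^-8 = 3.238×10^8 Pa.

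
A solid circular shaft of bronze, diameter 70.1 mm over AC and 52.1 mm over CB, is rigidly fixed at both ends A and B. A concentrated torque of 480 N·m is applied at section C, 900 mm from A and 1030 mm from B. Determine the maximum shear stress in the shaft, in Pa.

5.60e6 Pa

Compatibility: T_A·a/J_AC = T_B·b/J_CB with T_A + T_B = T₀.
J_AC = 2.37×10^-6 m⁴, J_CB = 7.23×10^-7 m⁴, so T_A = T₀·(J_AC/a)/((J_AC/a)+(J_CB/b)) = 379.0 N·m, T_B = 101.0 N·m.
τ in each portion: τ_AC = 5.60×10^6 Pa, τ_CB = 3.64×10^6 Pa; maximum is in AC.
τ_max = T_AC·r/J = 379.0·0.0350/2.37×10^-6 = 5.603×10^6 Pa.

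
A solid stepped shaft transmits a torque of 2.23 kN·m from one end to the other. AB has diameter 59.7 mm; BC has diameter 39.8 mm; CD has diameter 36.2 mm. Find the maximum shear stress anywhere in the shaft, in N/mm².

Under the same torque, τ_max = 16T/(πd³) is largest where d is smallest — segment CD (d = 36.2 mm).
τ_max = 16·2230/(π·(0.0362)³) = 2.394×10^8 Pa.

239 N/mm²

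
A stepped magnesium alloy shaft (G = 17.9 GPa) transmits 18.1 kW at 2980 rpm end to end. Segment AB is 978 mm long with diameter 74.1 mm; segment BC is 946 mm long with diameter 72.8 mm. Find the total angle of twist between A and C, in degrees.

ω = 2π·2980/60 = 312.1 rad/s, so T = P/ω = 18.1×10³ / 312.1 = 58.00 N·m.
J_AB = π(0.0741)⁴/32 = 2.96×10^-6 m⁴; J_BC = π(0.0728)⁴/32 = 2.76×10^-6 m⁴.
θ = (T/G)·Σ L_i/J_i = (58.00/17.9×10⁹)·(0.978/2.96×10^-6 + 0.946/2.76×10^-6) = 2.182×10^-3 rad.

0.125°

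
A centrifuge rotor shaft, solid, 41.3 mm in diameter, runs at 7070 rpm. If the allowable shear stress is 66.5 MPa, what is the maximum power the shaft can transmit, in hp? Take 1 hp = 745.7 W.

913 hp

J = πd⁴/32 = π(0.0413)⁴/32 = 2.856×10^-7 m⁴.
T_max = τ_allow·J/r = 6.65×10^7 × 2.856×10^-7 / 0.0206 = 919.8 N·m.
ω = 2π·7070/60 = 740.4 rad/s, so P_max = T_max·ω = 6.810×10^5 W.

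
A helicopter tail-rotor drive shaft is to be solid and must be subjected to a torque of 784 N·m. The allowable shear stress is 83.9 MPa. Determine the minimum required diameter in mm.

36.2 mm

For a solid shaft τ_max = 16T/(πd³), so d = (16T/(π τ_allow))^(1/3) = (16·784.0/(π·8.39×10^7))^(1/3) = 0.03624 m.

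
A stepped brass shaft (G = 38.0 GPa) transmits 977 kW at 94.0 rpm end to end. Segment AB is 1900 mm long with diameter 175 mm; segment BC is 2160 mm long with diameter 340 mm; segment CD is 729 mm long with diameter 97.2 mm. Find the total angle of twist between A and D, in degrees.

ω = 2π·94.0/60 = 9.844 rad/s, so T = P/ω = 977×10³ / 9.844 = 99250 N·m.
J_AB = π(0.175)⁴/32 = 9.21×10^-5 m⁴; J_BC = π(0.340)⁴/32 = 1.31×10^-3 m⁴; J_CD = π(0.0972)⁴/32 = 8.76×10^-6 m⁴.
θ = (T/G)·Σ L_i/J_i = (99250/38.0×10⁹)·(1.90/9.21×10^-5 + 2.16/1.31×10^-3 + 0.729/8.76×10^-6) = 0.2755 rad.

15.8°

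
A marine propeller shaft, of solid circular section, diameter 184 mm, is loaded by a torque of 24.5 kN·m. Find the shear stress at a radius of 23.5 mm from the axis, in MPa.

J = πd⁴/32 = π(0.184)⁴/32 = 1.125×10^-4 m⁴.
Shear stress varies linearly with radius: τ = T·r/J = 24500 × 0.0235 / 1.125×10^-4 = 5.116×10^6 Pa.

5.12 MPa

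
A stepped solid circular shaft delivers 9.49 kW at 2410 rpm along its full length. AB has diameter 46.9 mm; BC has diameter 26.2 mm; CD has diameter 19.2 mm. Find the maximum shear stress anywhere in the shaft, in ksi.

3.92 ksi

ω = 2π·2410/60 = 252.4 rad/s, so T = P/ω = 9.49×10³ / 252.4 = 37.60 N·m.
Under the same torque, τ_max = 16T/(πd³) is largest where d is smallest — segment CD (d = 19.2 mm).
τ_max = 16·37.60/(π·(0.0192)³) = 2.706×10^7 Pa.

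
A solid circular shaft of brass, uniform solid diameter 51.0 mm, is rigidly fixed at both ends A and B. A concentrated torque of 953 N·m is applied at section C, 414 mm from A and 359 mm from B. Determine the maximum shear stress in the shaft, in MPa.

19.6 MPa

With uniform GJ and both ends fixed, compatibility θ_AC = θ_CB gives T_A·a = T_B·b, together with T_A + T_B = T₀.
T_A = T₀·b/(a+b) = 953.0·359/773.0 = 442.6 N·m; T_B = 510.4 N·m.
τ in each portion: τ_AC = 1.70×10^7 Pa, τ_CB = 1.96×10^7 Pa; maximum is in CB.
τ_max = T_CB·r/J = 510.4·0.0255/6.64×10^-7 = 1.960×10^7 Pa.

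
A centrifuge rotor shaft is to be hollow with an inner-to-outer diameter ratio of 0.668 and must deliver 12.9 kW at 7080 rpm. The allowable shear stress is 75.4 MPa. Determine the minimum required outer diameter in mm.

ω = 2π·7080/60 = 741.4 rad/s, so T = P/ω = 12.9×10³ / 741.4 = 17.40 N·m.
For a hollow shaft with d_i/d_o = 0.668: τ_max = 16T/(π d_o³ (1−k⁴)), so d_o = [16T/(π τ_allow (1−k⁴))]^(1/3) = [16·17.40/(π·7.54×10^7·0.8009)]^(1/3) = 0.01136 m.

11.4 mm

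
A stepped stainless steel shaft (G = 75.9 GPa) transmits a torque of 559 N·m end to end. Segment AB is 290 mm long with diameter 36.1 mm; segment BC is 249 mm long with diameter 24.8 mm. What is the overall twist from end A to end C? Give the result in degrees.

J_AB = π(0.0361)⁴/32 = 1.67×10^-7 m⁴; J_BC = π(0.0248)⁴/32 = 3.71×10^-8 m⁴.
θ = (T/G)·Σ L_i/J_i = (559.0/75.9×10⁹)·(0.290/1.67×10^-7 + 0.249/3.71×10^-8) = 0.06219 rad.

3.56°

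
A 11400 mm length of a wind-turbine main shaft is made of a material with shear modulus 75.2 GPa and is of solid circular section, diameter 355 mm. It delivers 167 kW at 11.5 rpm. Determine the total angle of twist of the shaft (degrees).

ω = 2π·11.5/60 = 1.204 rad/s, so T = P/ω = 167×10³ / 1.204 = 138700 N·m.
J = πd⁴/32 = π(0.355)⁴/32 = 1.559×10^-3 m⁴.
θ = T·L/(G·J) = 138700 × 11.4 / (75.2×10⁹ × 1.559×10^-3) = 0.01348 rad.

0.772°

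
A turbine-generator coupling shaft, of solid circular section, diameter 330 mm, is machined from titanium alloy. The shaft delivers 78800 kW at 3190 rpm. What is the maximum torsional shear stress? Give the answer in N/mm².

33.4 N/mm²

ω = 2π·3190/60 = 334.1 rad/s, so T = P/ω = 78800×10³ / 334.1 = 235900 N·m.
J = πd⁴/32 = π(0.330)⁴/32 = 1.164×10^-3 m⁴.
τ_max = T·r/J = 235900 × 0.165 / 1.164×10^-3 = 3.343×10^7 Pa.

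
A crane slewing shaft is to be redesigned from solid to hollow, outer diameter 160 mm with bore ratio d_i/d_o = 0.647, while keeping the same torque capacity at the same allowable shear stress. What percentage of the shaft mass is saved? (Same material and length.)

33.9 %

Equal τ_max and T ⇒ the solid shaft needs d_s³ = d_o³(1−k⁴), so d_s = 160·(1−0.647⁴)^(1/3) = 150.0 mm.
Area ratio A_h/A_s = d_o²(1−k²)/d_s² = (1−k²)/(1−k⁴)^(2/3) = 0.6611.
Mass saving = 1 − 0.6611 = 33.9 %.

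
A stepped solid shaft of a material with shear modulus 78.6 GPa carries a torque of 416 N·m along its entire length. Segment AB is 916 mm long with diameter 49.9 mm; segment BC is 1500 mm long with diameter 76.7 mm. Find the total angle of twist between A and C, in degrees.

0.590°

J_AB = π(0.0499)⁴/32 = 6.09×10^-7 m⁴; J_BC = π(0.0767)⁴/32 = 3.40×10^-6 m⁴.
θ = (T/G)·Σ L_i/J_i = (416.0/78.6×10⁹)·(0.916/6.09×10^-7 + 1.50/3.40×10^-6) = 0.01030 rad.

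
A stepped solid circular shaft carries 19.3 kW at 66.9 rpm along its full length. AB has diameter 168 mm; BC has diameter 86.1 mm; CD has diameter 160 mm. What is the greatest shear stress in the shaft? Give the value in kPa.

ω = 2π·66.9/60 = 7.006 rad/s, so T = P/ω = 19.3×10³ / 7.006 = 2755 N·m.
Under the same torque, τ_max = 16T/(πd³) is largest where d is smallest — segment BC (d = 86.1 mm).
τ_max = 16·2755/(π·(0.0861)³) = 2.198×10^7 Pa.

22000 kPa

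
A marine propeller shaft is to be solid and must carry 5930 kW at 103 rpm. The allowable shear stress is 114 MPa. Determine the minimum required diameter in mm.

ω = 2π·103/60 = 10.79 rad/s, so T = P/ω = 5930×10³ / 10.79 = 549800 N·m.
For a solid shaft τ_max = 16T/(πd³), so d = (16T/(π τ_allow))^(1/3) = (16·549800/(π·1.14×10^8))^(1/3) = 0.2907 m.

291 mm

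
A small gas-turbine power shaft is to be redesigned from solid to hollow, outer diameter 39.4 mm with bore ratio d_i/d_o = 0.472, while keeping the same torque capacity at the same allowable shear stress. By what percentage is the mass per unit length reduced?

19.6 %

Equal τ_max and T ⇒ the solid shaft needs d_s³ = d_o³(1−k⁴), so d_s = 39.4·(1−0.472⁴)^(1/3) = 38.74 mm.
Area ratio A_h/A_s = d_o²(1−k²)/d_s² = (1−k²)/(1−k⁴)^(2/3) = 0.8040.
Mass saving = 1 − 0.8040 = 19.6 %.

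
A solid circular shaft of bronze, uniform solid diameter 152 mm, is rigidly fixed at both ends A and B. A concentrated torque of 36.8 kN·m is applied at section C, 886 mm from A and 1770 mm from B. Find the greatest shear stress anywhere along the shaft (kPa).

35600 kPa

With uniform GJ and both ends fixed, compatibility θ_AC = θ_CB gives T_A·a = T_B·b, together with T_A + T_B = T₀.
T_A = T₀·b/(a+b) = 36800·1770/2656 = 24520 N·m; T_B = 12280 N·m.
τ in each portion: τ_AC = 3.56×10^7 Pa, τ_CB = 1.78×10^7 Pa; maximum is in AC.
τ_max = T_AC·r/J = 24520·0.0760/5.24×10^-5 = 3.557×10^7 Pa.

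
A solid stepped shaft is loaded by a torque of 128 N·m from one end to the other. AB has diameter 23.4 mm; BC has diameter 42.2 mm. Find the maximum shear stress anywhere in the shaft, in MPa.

Under the same torque, τ_max = 16T/(πd³) is largest where d is smallest — segment AB (d = 23.4 mm).
τ_max = 16·128.0/(π·(0.0234)³) = 5.088×10^7 Pa.

50.9 MPa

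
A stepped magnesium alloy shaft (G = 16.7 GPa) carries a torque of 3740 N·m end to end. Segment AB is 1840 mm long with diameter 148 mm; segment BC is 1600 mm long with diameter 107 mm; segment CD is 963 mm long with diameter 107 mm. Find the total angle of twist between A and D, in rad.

0.0534 rad

J_AB = π(0.148)⁴/32 = 4.71×10^-5 m⁴; J_BC = π(0.107)⁴/32 = 1.29×10^-5 m⁴; J_CD = π(0.107)⁴/32 = 1.29×10^-5 m⁴.
θ = (T/G)·Σ L_i/J_i = (3740/16.7×10⁹)·(1.84/4.71×10^-5 + 1.60/1.29×10^-5 + 0.963/1.29×10^-5) = 0.05335 rad.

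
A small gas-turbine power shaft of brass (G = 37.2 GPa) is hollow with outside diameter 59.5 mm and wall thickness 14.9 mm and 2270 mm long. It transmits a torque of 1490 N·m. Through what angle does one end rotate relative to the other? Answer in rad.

J = π(d_o⁴ − d_i⁴)/32 = π(0.0595⁴ − 0.0297⁴)/32 = 1.154×10^-6 m⁴.
θ = T·L/(G·J) = 1490 × 2.27 / (37.2×10⁹ × 1.154×10^-6) = 0.07878 rad.

0.0788 rad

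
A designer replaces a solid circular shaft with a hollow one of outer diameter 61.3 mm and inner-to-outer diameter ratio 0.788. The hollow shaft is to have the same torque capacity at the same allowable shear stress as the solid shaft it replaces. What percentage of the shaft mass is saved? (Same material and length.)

47.6 %

Equal τ_max and T ⇒ the solid shaft needs d_s³ = d_o³(1−k⁴), so d_s = 61.3·(1−0.788⁴)^(1/3) = 52.11 mm.
Area ratio A_h/A_s = d_o²(1−k²)/d_s² = (1−k²)/(1−k⁴)^(2/3) = 0.5245.
Mass saving = 1 − 0.5245 = 47.6 %.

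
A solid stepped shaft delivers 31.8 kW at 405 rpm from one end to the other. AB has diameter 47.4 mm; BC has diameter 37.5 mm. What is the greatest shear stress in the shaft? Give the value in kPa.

ω = 2π·405/60 = 42.41 rad/s, so T = P/ω = 31.8×10³ / 42.41 = 749.8 N·m.
Under the same torque, τ_max = 16T/(πd³) is largest where d is smallest — segment BC (d = 37.5 mm).
τ_max = 16·749.8/(π·(0.0375)³) = 7.241×10^7 Pa.

72400 kPa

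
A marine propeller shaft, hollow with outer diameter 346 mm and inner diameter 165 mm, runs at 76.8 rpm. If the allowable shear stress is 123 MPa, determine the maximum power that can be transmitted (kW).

7630 kW

J = π(d_o⁴ − d_i⁴)/32 = π(0.346⁴ − 0.165⁴)/32 = 1.334×10^-3 m⁴.
T_max = τ_allow·J/r = 1.23×10^8 × 1.334×10^-3 / 0.173 = 948600 N·m.
ω = 2π·76.8/60 = 8.042 rad/s, so P_max = T_max·ω = 7.629×10^6 W.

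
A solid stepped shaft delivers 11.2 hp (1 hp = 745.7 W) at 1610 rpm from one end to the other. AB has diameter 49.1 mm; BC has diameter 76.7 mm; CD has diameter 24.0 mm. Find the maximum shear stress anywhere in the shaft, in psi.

2650 psi

ω = 2π·1610/60 = 168.6 rad/s, so T = P/ω = 11.2×745.7 / 168.6 = 49.54 N·m.
Under the same torque, τ_max = 16T/(πd³) is largest where d is smallest — segment CD (d = 24.0 mm).
τ_max = 16·49.54/(π·(0.0240)³) = 1.825×10^7 Pa.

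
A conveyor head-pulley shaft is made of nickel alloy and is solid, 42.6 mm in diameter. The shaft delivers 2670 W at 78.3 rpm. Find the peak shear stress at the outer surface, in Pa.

2.15e7 Pa

ω = 2π·78.3/60 = 8.200 rad/s, so T = P/ω = 2670 / 8.200 = 325.6 N·m.
J = πd⁴/32 = π(0.0426)⁴/32 = 3.233×10^-7 m⁴.
τ_max = T·r/J = 325.6 × 0.0213 / 3.233×10^-7 = 2.145×10^7 Pa.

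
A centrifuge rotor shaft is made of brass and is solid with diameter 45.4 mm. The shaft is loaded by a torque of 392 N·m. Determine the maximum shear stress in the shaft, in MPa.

J = πd⁴/32 = π(0.0454)⁴/32 = 4.171×10^-7 m⁴.
τ_max = T·r/J = 392.0 × 0.0227 / 4.171×10^-7 = 2.133×10^7 Pa.

21.3 MPa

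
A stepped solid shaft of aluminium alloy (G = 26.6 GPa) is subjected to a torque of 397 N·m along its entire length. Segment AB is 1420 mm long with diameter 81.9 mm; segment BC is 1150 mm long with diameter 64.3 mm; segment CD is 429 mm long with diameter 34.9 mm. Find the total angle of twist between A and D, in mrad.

59.0 mrad

J_AB = π(0.0819)⁴/32 = 4.42×10^-6 m⁴; J_BC = π(0.0643)⁴/32 = 1.68×10^-6 m⁴; J_CD = π(0.0349)⁴/32 = 1.46×10^-7 m⁴.
θ = (T/G)·Σ L_i/J_i = (397.0/26.6×10⁹)·(1.42/4.42×10^-6 + 1.15/1.68×10^-6 + 0.429/1.46×10^-7) = 0.05899 rad.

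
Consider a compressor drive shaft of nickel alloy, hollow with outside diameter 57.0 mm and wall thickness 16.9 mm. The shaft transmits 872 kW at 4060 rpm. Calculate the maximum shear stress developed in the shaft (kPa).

58000 kPa

ω = 2π·4060/60 = 425.2 rad/s, so T = P/ω = 872×10³ / 425.2 = 2051 N·m.
J = π(d_o⁴ − d_i⁴)/32 = π(0.0570⁴ − 0.0232⁴)/32 = 1.008×10^-6 m⁴.
τ_max = T·r/J = 2051 × 0.0285 / 1.008×10^-6 = 5.800×10^7 Pa.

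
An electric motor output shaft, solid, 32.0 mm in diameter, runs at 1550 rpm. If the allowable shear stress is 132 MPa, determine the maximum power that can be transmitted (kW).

138 kW

J = πd⁴/32 = π(0.0320)⁴/32 = 1.029×10^-7 m⁴.
T_max = τ_allow·J/r = 1.32×10^8 × 1.029×10^-7 / 0.0160 = 849.3 N·m.
ω = 2π·1550/60 = 162.3 rad/s, so P_max = T_max·ω = 1.379×10^5 W.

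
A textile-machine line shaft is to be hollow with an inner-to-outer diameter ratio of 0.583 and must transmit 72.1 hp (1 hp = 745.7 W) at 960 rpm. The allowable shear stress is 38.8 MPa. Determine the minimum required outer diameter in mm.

ω = 2π·960/60 = 100.5 rad/s, so T = P/ω = 72.1×745.7 / 100.5 = 534.8 N·m.
For a hollow shaft with d_i/d_o = 0.583: τ_max = 16T/(π d_o³ (1−k⁴)), so d_o = [16T/(π τ_allow (1−k⁴))]^(1/3) = [16·534.8/(π·3.88×10^7·0.8845)]^(1/3) = 0.04298 m.

43.0 mm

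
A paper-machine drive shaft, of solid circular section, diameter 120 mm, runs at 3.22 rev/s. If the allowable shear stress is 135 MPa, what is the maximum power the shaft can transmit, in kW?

927 kW

J = πd⁴/32 = π(0.120)⁴/32 = 2.036×10^-5 m⁴.
T_max = τ_allow·J/r = 1.35×10^8 × 2.036×10^-5 / 0.0600 = 45800 N·m.
ω = 2π·3.22 = 20.23 rad/s, so P_max = T_max·ω = 9.267×10^5 W.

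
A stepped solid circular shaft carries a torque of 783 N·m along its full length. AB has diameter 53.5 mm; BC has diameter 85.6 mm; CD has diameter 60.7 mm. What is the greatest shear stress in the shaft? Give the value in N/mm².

26.0 N/mm²

Under the same torque, τ_max = 16T/(πd³) is largest where d is smallest — segment AB (d = 53.5 mm).
τ_max = 16·783.0/(π·(0.0535)³) = 2.604×10^7 Pa.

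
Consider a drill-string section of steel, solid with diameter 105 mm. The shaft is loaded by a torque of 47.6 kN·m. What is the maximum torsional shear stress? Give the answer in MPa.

209 MPa

J = πd⁴/32 = π(0.105)⁴/32 = 1.193×10^-5 m⁴.
τ_max = T·r/J = 47600 × 0.0525 / 1.193×10^-5 = 2.094×10^8 Pa.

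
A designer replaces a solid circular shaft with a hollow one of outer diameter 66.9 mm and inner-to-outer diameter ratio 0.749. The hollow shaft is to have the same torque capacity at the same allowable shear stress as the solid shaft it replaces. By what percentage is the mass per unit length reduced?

43.5 %

Equal τ_max and T ⇒ the solid shaft needs d_s³ = d_o³(1−k⁴), so d_s = 66.9·(1−0.749⁴)^(1/3) = 58.98 mm.
Area ratio A_h/A_s = d_o²(1−k²)/d_s² = (1−k²)/(1−k⁴)^(2/3) = 0.5648.
Mass saving = 1 − 0.5648 = 43.5 %.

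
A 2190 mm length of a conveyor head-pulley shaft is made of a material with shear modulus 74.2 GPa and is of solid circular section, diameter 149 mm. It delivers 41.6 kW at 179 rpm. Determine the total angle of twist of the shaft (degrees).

0.0776°

ω = 2π·179/60 = 18.74 rad/s, so T = P/ω = 41.6×10³ / 18.74 = 2219 N·m.
J = πd⁴/32 = π(0.149)⁴/32 = 4.839×10^-5 m⁴.
θ = T·L/(G·J) = 2219 × 2.19 / (74.2×10⁹ × 4.839×10^-5) = 1.354×10^-3 rad.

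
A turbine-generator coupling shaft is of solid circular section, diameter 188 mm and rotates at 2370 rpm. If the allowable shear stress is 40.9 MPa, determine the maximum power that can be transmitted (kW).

J = πd⁴/32 = π(0.188)⁴/32 = 1.226×10^-4 m⁴.
T_max = τ_allow·J/r = 4.09×10^7 × 1.226×10^-4 / 0.0940 = 53360 N·m.
ω = 2π·2370/60 = 248.2 rad/s, so P_max = T_max·ω = 1.324×10^7 W.

13200 kW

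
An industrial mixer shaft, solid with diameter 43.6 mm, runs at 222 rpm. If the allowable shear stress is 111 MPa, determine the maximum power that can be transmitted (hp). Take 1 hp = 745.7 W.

56.3 hp

J = πd⁴/32 = π(0.0436)⁴/32 = 3.548×10^-7 m⁴.
T_max = τ_allow·J/r = 1.11×10^8 × 3.548×10^-7 / 0.0218 = 1806 N·m.
ω = 2π·222/60 = 23.25 rad/s, so P_max = T_max·ω = 4.199×10^4 W.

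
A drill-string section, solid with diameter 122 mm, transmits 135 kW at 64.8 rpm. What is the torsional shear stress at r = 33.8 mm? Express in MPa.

30.9 MPa

ω = 2π·64.8/60 = 6.786 rad/s, so T = P/ω = 135×10³ / 6.786 = 19890 N·m.
J = πd⁴/32 = π(0.122)⁴/32 = 2.175×10^-5 m⁴.
Shear stress varies linearly with radius: τ = T·r/J = 19890 × 0.0338 / 2.175×10^-5 = 3.092×10^7 Pa.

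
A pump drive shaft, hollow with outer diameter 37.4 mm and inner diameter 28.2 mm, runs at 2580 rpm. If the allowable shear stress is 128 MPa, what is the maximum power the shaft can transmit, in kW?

J = π(d_o⁴ − d_i⁴)/32 = π(0.0374⁴ − 0.0282⁴)/32 = 1.300×10^-7 m⁴.
T_max = τ_allow·J/r = 1.28×10^8 × 1.300×10^-7 / 0.0187 = 889.8 N·m.
ω = 2π·2580/60 = 270.2 rad/s, so P_max = T_max·ω = 2.404×10^5 W.

240 kW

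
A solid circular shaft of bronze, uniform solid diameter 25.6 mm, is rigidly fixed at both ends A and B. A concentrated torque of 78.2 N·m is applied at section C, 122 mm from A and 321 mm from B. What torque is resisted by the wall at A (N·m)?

56.7 N·m

With uniform GJ and both ends fixed, compatibility θ_AC = θ_CB gives T_A·a = T_B·b, together with T_A + T_B = T₀.
T_A = T₀·b/(a+b) = 78.20·321/443.0 = 56.66 N·m; T_B = 21.54 N·m.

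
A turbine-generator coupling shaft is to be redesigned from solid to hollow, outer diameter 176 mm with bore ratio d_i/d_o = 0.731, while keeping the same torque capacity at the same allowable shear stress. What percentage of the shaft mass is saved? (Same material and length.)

Equal τ_max and T ⇒ the solid shaft needs d_s³ = d_o³(1−k⁴), so d_s = 176·(1−0.731⁴)^(1/3) = 157.3 mm.
Area ratio A_h/A_s = d_o²(1−k²)/d_s² = (1−k²)/(1−k⁴)^(2/3) = 0.5826.
Mass saving = 1 − 0.5826 = 41.7 %.

41.7 %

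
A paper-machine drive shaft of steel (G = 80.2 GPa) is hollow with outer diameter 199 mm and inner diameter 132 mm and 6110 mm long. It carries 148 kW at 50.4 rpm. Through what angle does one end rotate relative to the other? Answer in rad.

0.0172 rad

ω = 2π·50.4/60 = 5.278 rad/s, so T = P/ω = 148×10³ / 5.278 = 28040 N·m.
J = π(d_o⁴ − d_i⁴)/32 = π(0.199⁴ − 0.132⁴)/32 = 1.242×10^-4 m⁴.
θ = T·L/(G·J) = 28040 × 6.11 / (80.2×10⁹ × 1.242×10^-4) = 0.01721 rad.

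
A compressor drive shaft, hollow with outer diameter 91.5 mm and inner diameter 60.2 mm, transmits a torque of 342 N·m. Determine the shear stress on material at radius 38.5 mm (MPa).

J = π(d_o⁴ − d_i⁴)/32 = π(0.0915⁴ − 0.0602⁴)/32 = 5.592×10^-6 m⁴.
Shear stress varies linearly with radius: τ = T·r/J = 342.0 × 0.0385 / 5.592×10^-6 = 2.355×10^6 Pa.

2.35 MPa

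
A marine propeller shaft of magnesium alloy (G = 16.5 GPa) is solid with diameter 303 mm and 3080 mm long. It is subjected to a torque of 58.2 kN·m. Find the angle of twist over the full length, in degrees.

0.752°

J = πd⁴/32 = π(0.303)⁴/32 = 8.275×10^-4 m⁴.
θ = T·L/(G·J) = 58200 × 3.08 / (16.5×10⁹ × 8.275×10^-4) = 0.01313 rad.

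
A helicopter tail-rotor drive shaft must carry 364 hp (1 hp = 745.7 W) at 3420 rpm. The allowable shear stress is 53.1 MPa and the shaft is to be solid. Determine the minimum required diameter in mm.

41.7 mm

ω = 2π·3420/60 = 358.1 rad/s, so T = P/ω = 364×745.7 / 358.1 = 757.9 N·m.
For a solid shaft τ_max = 16T/(πd³), so d = (16T/(π τ_allow))^(1/3) = (16·757.9/(π·5.31×10^7))^(1/3) = 0.04173 m.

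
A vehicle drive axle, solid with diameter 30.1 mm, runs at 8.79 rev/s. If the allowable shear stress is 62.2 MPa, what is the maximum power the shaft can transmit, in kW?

J = πd⁴/32 = π(0.0301)⁴/32 = 8.059×10^-8 m⁴.
T_max = τ_allow·J/r = 6.22×10^7 × 8.059×10^-8 / 0.0151 = 333.1 N·m.
ω = 2π·8.79 = 55.23 rad/s, so P_max = T_max·ω = 1.839×10^4 W.

18.4 kW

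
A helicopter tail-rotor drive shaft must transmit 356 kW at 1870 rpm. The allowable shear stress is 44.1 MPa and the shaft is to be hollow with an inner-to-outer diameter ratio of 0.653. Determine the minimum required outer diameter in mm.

63.5 mm

ω = 2π·1870/60 = 195.8 rad/s, so T = P/ω = 356×10³ / 195.8 = 1818 N·m.
For a hollow shaft with d_i/d_o = 0.653: τ_max = 16T/(π d_o³ (1−k⁴)), so d_o = [16T/(π τ_allow (1−k⁴))]^(1/3) = [16·1818/(π·4.41×10^7·0.8182)]^(1/3) = 0.06355 m.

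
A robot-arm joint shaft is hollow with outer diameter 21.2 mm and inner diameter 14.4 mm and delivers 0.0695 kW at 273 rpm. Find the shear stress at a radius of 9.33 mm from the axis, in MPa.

1.45 MPa

ω = 2π·273/60 = 28.59 rad/s, so T = P/ω = 0.0695×10³ / 28.59 = 2.431 N·m.
J = π(d_o⁴ − d_i⁴)/32 = π(0.0212⁴ − 0.0144⁴)/32 = 1.561×10^-8 m⁴.
Shear stress varies linearly with radius: τ = T·r/J = 2.431 × 0.00933 / 1.561×10^-8 = 1.453×10^6 Pa.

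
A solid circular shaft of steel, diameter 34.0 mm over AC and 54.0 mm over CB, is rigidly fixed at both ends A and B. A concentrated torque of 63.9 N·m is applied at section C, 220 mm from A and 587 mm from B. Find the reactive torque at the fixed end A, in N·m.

Compatibility: T_A·a/J_AC = T_B·b/J_CB with T_A + T_B = T₀.
J_AC = 1.31×10^-7 m⁴, J_CB = 8.35×10^-7 m⁴, so T_A = T₀·(J_AC/a)/((J_AC/a)+(J_CB/b)) = 18.88 N·m, T_B = 45.02 N·m.

18.9 N·m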